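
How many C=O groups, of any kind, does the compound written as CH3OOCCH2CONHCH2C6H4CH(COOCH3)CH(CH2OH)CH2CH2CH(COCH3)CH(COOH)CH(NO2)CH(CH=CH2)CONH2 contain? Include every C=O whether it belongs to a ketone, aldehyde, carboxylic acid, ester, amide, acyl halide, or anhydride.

CH3OOC: ester, 1 C=O (running total 1).
CH2CONHCH2: amide, 1 C=O (running total 2).
CH(COOCH3): ester, 1 C=O (running total 3).
CH(COCH3): ketone, 1 C=O (running total 4).
CH(COOH): carboxylic acid, 1 C=O (running total 5).
CONH2: amide, 1 C=O (running total 6).

6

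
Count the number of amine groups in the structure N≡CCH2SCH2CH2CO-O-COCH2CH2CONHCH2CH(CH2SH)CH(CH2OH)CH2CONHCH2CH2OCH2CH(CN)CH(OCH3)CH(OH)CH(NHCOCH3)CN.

0

Reading the structure from left to right:
  N≡C: N≡C–: carbon triple-bonded to nitrogen → nitrile.
  CH2SCH2: C–S–C linkage → sulfide (thioether).
  CH2CO-O-COCH2: two acyl groups sharing one oxygen, –C(=O)–O–C(=O)– → anhydride.
  CH2CONHCH2: –C(=O)–N– linkage → amide (the N is not an amine).
  CH(CH2SH): pendant –CH2SH → thiol.
  CH(CH2OH): pendant –CH2OH on an sp³ backbone C → alcohol.
  CH2CONHCH2: –C(=O)–N– linkage → amide (the N is not an amine).
  CH2OCH2: C–O–C with sp³ carbons on both sides and no adjacent C=O → ether.
  CH(CN): pendant –C≡N: nitrile.
  CH(OCH3): pendant –OCH3: C–O–C with sp³ C, no adjacent C=O → ether.
  CH(OH): –OH on an sp³ carbon → alcohol (secondary).
  CH(NHCOCH3): pendant –NHC(=O)CH3: N bonded to a carbonyl → amide (not amine).
  CN: –C≡N: carbon triple-bonded to nitrogen → nitrile.
No segment is a amine: N≡C is nitrile, not amine; CH2CONHCH2 is amide, not amine; CH2CONHCH2 is amide, not amine. → 0.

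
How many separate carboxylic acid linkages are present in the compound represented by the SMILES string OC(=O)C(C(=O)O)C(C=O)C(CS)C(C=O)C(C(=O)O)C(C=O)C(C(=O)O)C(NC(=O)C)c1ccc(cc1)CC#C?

Working along the chain:
  HOOC: –COOH: carbonyl C bonded to –OH and C → carboxylic acid (the –OH is not a separate alcohol).
  CH(COOH): pendant –COOH: carbonyl C bonded to C and –OH → carboxylic acid.
  CH(CHO): pendant –CHO: carbonyl C bonded to C and H → aldehyde.
  CH(CH2SH): pendant –CH2SH → thiol.
  CH(CHO): pendant –CHO: carbonyl C bonded to C and H → aldehyde.
  CH(COOH): pendant –COOH: carbonyl C bonded to C and –OH → carboxylic acid.
  CH(CHO): pendant –CHO: carbonyl C bonded to C and H → aldehyde.
  CH(COOH): pendant –COOH: carbonyl C bonded to C and –OH → carboxylic acid.
  CH(NHCOCH3): pendant –NHC(=O)CH3: N bonded to a carbonyl → amide (not amine).
  C6H4: para-disubstituted benzene ring → arene.
  C≡CH: C≡C triple bond → alkyne.
Carboxylic acid appears at: HOOC, CH(COOH), CH(COOH), CH(COOH) → 4.

4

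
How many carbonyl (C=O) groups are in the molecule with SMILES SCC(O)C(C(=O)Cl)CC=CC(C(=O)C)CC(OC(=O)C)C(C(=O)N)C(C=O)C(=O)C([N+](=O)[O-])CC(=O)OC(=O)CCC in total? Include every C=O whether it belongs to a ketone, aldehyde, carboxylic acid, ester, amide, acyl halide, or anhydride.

8

CH(COCl): acyl halide, 1 C=O (running total 1).
CH(COCH3): ketone, 1 C=O (running total 2).
CH(OCOCH3): ester, 1 C=O (running total 3).
CH(CONH2): amide, 1 C=O (running total 4).
CH(CHO): aldehyde, 1 C=O (running total 5).
CO: ketone, 1 C=O (running total 6).
CH2CO-O-COCH2: anhydride, 2 C=O (running total 8).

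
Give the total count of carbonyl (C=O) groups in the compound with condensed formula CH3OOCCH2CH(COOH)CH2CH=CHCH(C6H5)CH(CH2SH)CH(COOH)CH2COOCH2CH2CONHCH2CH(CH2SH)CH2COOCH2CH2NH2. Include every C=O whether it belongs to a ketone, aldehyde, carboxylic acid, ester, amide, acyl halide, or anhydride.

CH3OOC: ester, 1 C=O (running total 1).
CH(COOH): carboxylic acid, 1 C=O (running total 2).
CH(COOH): carboxylic acid, 1 C=O (running total 3).
CH2COOCH2: ester, 1 C=O (running total 4).
CH2CONHCH2: amide, 1 C=O (running total 5).
CH2COOCH2: ester, 1 C=O (running total 6).

6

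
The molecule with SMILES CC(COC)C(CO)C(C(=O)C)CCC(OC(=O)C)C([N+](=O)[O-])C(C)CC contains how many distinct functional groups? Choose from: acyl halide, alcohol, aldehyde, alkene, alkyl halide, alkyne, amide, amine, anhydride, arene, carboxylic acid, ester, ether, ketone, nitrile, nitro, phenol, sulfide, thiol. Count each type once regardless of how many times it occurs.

5

Taking each segment in turn:
  CH(CH2OCH3): pendant –CH2OCH3: C–O–C linkage → ether.
  CH(CH2OH): pendant –CH2OH on an sp³ backbone C → alcohol.
  CH(COCH3): pendant –COCH3: carbonyl C bonded to two carbons → ketone.
  CH(OCOCH3): pendant –OC(=O)CH3: an acyloxy group → ester.
  CH(NO2): –NO2 on an sp³ carbon → nitro (the N=O is not a carbonyl).
Distinct types present: alcohol, ester, ether, ketone, nitro.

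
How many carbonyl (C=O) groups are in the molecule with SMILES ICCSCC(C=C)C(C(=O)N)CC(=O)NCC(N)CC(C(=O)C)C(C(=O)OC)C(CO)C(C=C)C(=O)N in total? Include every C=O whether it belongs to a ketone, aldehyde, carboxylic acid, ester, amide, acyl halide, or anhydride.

5

CH(CONH2): amide, 1 C=O (running total 1).
CH2CONHCH2: amide, 1 C=O (running total 2).
CH(COCH3): ketone, 1 C=O (running total 3).
CH(COOCH3): ester, 1 C=O (running total 4).
CONH2: amide, 1 C=O (running total 5).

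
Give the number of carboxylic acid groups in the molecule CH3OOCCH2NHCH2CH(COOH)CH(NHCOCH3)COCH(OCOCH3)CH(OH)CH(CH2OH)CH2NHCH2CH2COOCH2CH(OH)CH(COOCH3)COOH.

CH3O–C(=O)–: carbonyl C bonded to C and to –OCH3 → ester (not ketone + ether).
C–N–C with sp³ carbons and no adjacent C=O → amine (secondary).
pendant –COOH: carbonyl C bonded to C and –OH → carboxylic acid.
pendant –NHC(=O)CH3: N bonded to a carbonyl → amide (not amine).
–C(=O)– with carbon on both sides → ketone.
pendant –OC(=O)CH3: an acyloxy group → ester.
–OH on an sp³ carbon → alcohol (secondary).
pendant –CH2OH on an sp³ backbone C → alcohol.
C–N–C with sp³ carbons and no adjacent C=O → amine (secondary).
–C(=O)–O–C with C on the carbonyl side → ester.
–OH on an sp³ carbon → alcohol (secondary).
pendant –COOCH3: carbonyl C bonded to C and –OCH3 → ester.
–COOH: carbonyl C bonded to –OH and C → carboxylic acid (the –OH is not a separate alcohol).
Carboxylic acid appears at: CH(COOH), COOH → 2.

2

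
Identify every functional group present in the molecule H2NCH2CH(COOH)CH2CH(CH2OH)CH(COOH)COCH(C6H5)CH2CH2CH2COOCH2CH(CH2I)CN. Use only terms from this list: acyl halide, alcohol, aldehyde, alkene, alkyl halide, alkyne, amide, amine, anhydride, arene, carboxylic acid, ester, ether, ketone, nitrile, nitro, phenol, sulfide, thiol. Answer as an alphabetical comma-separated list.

Reading the structure from left to right:
  H2NCH2: –NH2 on an sp³ carbon with no adjacent C=O → amine.
  CH(COOH): pendant –COOH: carbonyl C bonded to C and –OH → carboxylic acid.
  CH(CH2OH): pendant –CH2OH on an sp³ backbone C → alcohol.
  CH(COOH): pendant –COOH: carbonyl C bonded to C and –OH → carboxylic acid.
  CO: –C(=O)– with carbon on both sides → ketone.
  CH(C6H5): pendant –C6H5: benzene ring → arene.
  CH2COOCH2: –C(=O)–O–C with C on the carbonyl side → ester.
  CH(CH2I): pendant –CH2X: halogen on sp³ carbon → alkyl halide.
  CN: –C≡N: carbon triple-bonded to nitrogen → nitrile.

alcohol, alkyl halide, amine, arene, carboxylic acid, ester, ketone, nitrile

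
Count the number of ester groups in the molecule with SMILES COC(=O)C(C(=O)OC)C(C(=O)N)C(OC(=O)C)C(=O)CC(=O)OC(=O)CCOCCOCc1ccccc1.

Reading the structure from left to right:
  CH3OOC: CH3O–C(=O)–: carbonyl C bonded to C and to –OCH3 → ester (not ketone + ether).
  CH(COOCH3): pendant –COOCH3: carbonyl C bonded to C and –OCH3 → ester.
  CH(CONH2): pendant –CONH2: carbonyl C bonded to C and N → amide.
  CH(OCOCH3): pendant –OC(=O)CH3: an acyloxy group → ester.
  CO: –C(=O)– with carbon on both sides → ketone.
  CH2CO-O-COCH2: two acyl groups sharing one oxygen, –C(=O)–O–C(=O)– → anhydride.
  CH2OCH2: C–O–C with sp³ carbons on both sides and no adjacent C=O → ether.
  CH2OCH2: C–O–C with sp³ carbons on both sides and no adjacent C=O → ether.
  C6H5: –C6H5 phenyl ring → arene.
Ester appears at: CH3OOC, CH(COOCH3), CH(OCOCH3) → 3.

3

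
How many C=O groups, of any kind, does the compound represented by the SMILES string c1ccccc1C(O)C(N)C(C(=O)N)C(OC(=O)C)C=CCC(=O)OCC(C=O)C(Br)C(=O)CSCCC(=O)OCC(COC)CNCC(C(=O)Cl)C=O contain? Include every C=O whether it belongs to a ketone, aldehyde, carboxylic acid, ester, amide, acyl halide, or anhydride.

CH(CONH2): amide, 1 C=O (running total 1).
CH(OCOCH3): ester, 1 C=O (running total 2).
CH2COOCH2: ester, 1 C=O (running total 3).
CH(CHO): aldehyde, 1 C=O (running total 4).
CO: ketone, 1 C=O (running total 5).
CH2COOCH2: ester, 1 C=O (running total 6).
CH(COCl): acyl halide, 1 C=O (running total 7).
CHO: aldehyde, 1 C=O (running total 8).

8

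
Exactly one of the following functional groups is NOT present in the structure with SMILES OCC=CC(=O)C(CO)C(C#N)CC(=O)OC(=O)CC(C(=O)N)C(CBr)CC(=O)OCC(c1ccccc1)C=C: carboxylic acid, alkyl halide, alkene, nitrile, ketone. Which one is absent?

ketone: present (CO — –C(=O)– with carbon on both sides → ketone).
alkyl halide: present (CH(CH2Br) — pendant –CH2X: halogen on sp³ carbon → alkyl halide).
nitrile: present (CH(CN) — pendant –C≡N: nitrile).
alkene: present (CH=CH — C=C double bond → alkene).
carboxylic acid: absent. In CH2COOCH2, the acyl oxygen is bonded to carbon (–O–C), not to H, so this is an ester. In CH(CONH2), the carbonyl is bonded to nitrogen, not to –OH; that is an amide.

carboxylic acid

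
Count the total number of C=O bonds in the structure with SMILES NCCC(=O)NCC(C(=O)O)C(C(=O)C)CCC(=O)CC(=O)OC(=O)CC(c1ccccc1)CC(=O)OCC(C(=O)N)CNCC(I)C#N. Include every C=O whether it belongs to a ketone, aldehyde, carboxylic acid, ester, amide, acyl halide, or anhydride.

8

CH2CONHCH2: amide, 1 C=O (running total 1).
CH(COOH): carboxylic acid, 1 C=O (running total 2).
CH(COCH3): ketone, 1 C=O (running total 3).
CO: ketone, 1 C=O (running total 4).
CH2CO-O-COCH2: anhydride, 2 C=O (running total 6).
CH2COOCH2: ester, 1 C=O (running total 7).
CH(CONH2): amide, 1 C=O (running total 8).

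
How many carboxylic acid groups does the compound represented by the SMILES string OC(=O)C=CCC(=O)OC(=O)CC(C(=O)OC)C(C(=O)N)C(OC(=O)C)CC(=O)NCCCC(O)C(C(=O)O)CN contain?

2

Taking each segment in turn:
  HOOC: –COOH: carbonyl C bonded to –OH and C → carboxylic acid (the –OH is not a separate alcohol).
  CH=CH: C=C double bond → alkene.
  CH2CO-O-COCH2: two acyl groups sharing one oxygen, –C(=O)–O–C(=O)– → anhydride.
  CH(COOCH3): pendant –COOCH3: carbonyl C bonded to C and –OCH3 → ester.
  CH(CONH2): pendant –CONH2: carbonyl C bonded to C and N → amide.
  CH(OCOCH3): pendant –OC(=O)CH3: an acyloxy group → ester.
  CH2CONHCH2: –C(=O)–N– linkage → amide (the N is not an amine).
  CH(OH): –OH on an sp³ carbon → alcohol (secondary).
  CH(COOH): pendant –COOH: carbonyl C bonded to C and –OH → carboxylic acid.
  CH2NH2: –NH2 on an sp³ carbon with no adjacent C=O → amine.
Carboxylic acid appears at: HOOC, CH(COOH) → 2.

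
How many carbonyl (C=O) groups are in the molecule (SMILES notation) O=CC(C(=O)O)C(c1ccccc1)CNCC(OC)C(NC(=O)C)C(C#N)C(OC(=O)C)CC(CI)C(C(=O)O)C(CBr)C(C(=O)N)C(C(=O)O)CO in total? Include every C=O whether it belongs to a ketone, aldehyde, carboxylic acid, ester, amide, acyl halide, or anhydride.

7

OHC: aldehyde, 1 C=O (running total 1).
CH(COOH): carboxylic acid, 1 C=O (running total 2).
CH(NHCOCH3): amide, 1 C=O (running total 3).
CH(OCOCH3): ester, 1 C=O (running total 4).
CH(COOH): carboxylic acid, 1 C=O (running total 5).
CH(CONH2): amide, 1 C=O (running total 6).
CH(COOH): carboxylic acid, 1 C=O (running total 7).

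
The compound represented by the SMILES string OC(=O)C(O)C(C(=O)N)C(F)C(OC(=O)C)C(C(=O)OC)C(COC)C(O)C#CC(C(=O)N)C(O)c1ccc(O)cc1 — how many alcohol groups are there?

3

Working along the chain:
  HOOC: –COOH: carbonyl C bonded to –OH and C → carboxylic acid (the –OH is not a separate alcohol).
  CH(OH): –OH on an sp³ carbon → alcohol (secondary).
  CH(CONH2): pendant –CONH2: carbonyl C bonded to C and N → amide.
  CH(F): halogen on an sp³ carbon → alkyl halide.
  CH(OCOCH3): pendant –OC(=O)CH3: an acyloxy group → ester.
  CH(COOCH3): pendant –COOCH3: carbonyl C bonded to C and –OCH3 → ester.
  CH(CH2OCH3): pendant –CH2OCH3: C–O–C linkage → ether.
  CH(OH): –OH on an sp³ carbon → alcohol (secondary).
  C≡C: C≡C triple bond → alkyne.
  CH(CONH2): pendant –CONH2: carbonyl C bonded to C and N → amide.
  CH(OH): –OH on an sp³ carbon → alcohol (secondary).
  C6H4OH: –OH attached directly to an aromatic ring → phenol (not alcohol); the ring itself is an arene.
Alcohol appears at: CH(OH), CH(OH), CH(OH) → 3.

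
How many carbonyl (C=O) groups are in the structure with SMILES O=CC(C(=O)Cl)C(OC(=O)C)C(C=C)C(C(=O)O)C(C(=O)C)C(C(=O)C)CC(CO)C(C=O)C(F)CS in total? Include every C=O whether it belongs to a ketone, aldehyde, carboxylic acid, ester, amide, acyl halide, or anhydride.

7

OHC: aldehyde, 1 C=O (running total 1).
CH(COCl): acyl halide, 1 C=O (running total 2).
CH(OCOCH3): ester, 1 C=O (running total 3).
CH(COOH): carboxylic acid, 1 C=O (running total 4).
CH(COCH3): ketone, 1 C=O (running total 5).
CH(COCH3): ketone, 1 C=O (running total 6).
CH(CHO): aldehyde, 1 C=O (running total 7).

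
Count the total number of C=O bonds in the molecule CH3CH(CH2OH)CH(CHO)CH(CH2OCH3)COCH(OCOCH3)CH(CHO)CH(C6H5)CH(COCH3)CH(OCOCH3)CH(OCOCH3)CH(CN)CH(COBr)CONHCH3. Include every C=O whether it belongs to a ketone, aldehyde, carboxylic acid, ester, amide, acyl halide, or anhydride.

CH(CHO): aldehyde, 1 C=O (running total 1).
CO: ketone, 1 C=O (running total 2).
CH(OCOCH3): ester, 1 C=O (running total 3).
CH(CHO): aldehyde, 1 C=O (running total 4).
CH(COCH3): ketone, 1 C=O (running total 5).
CH(OCOCH3): ester, 1 C=O (running total 6).
CH(OCOCH3): ester, 1 C=O (running total 7).
CH(COBr): acyl halide, 1 C=O (running total 8).
CONHCH3: amide, 1 C=O (running total 9).

9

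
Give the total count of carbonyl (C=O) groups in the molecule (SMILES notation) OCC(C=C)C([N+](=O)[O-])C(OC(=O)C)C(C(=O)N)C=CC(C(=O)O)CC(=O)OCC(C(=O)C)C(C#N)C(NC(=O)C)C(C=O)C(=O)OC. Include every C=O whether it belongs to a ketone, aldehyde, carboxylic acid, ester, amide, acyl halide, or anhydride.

8

CH(OCOCH3): ester, 1 C=O (running total 1).
CH(CONH2): amide, 1 C=O (running total 2).
CH(COOH): carboxylic acid, 1 C=O (running total 3).
CH2COOCH2: ester, 1 C=O (running total 4).
CH(COCH3): ketone, 1 C=O (running total 5).
CH(NHCOCH3): amide, 1 C=O (running total 6).
CH(CHO): aldehyde, 1 C=O (running total 7).
COOCH3: ester, 1 C=O (running total 8).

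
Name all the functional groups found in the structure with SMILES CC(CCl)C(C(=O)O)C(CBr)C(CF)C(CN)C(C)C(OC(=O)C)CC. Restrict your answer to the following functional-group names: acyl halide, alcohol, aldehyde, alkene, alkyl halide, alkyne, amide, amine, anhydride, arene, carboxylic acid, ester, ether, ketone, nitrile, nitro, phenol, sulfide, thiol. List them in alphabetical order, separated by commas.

alkyl halide, amine, carboxylic acid, ester

Working along the chain:
  CH(CH2Cl): pendant –CH2X: halogen on sp³ carbon → alkyl halide.
  CH(COOH): pendant –COOH: carbonyl C bonded to C and –OH → carboxylic acid.
  CH(CH2Br): pendant –CH2X: halogen on sp³ carbon → alkyl halide.
  CH(CH2F): pendant –CH2X: halogen on sp³ carbon → alkyl halide.
  CH(CH2NH2): pendant –CH2NH2: N on sp³ C, no adjacent C=O → amine.
  CH(OCOCH3): pendant –OC(=O)CH3: an acyloxy group → ester.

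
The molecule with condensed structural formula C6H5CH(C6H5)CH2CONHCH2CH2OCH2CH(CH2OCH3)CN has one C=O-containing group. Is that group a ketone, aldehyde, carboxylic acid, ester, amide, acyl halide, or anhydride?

amide

The carbonyl is in the CH2CONHCH2 segment: –C(=O)–N– linkage → amide (the N is not an amine).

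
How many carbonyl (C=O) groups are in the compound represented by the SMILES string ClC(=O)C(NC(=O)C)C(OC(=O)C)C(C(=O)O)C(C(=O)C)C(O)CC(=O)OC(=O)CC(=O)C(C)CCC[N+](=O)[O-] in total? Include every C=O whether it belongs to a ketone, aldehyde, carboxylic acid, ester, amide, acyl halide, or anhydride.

ClCO: acyl halide, 1 C=O (running total 1).
CH(NHCOCH3): amide, 1 C=O (running total 2).
CH(OCOCH3): ester, 1 C=O (running total 3).
CH(COOH): carboxylic acid, 1 C=O (running total 4).
CH(COCH3): ketone, 1 C=O (running total 5).
CH2CO-O-COCH2: anhydride, 2 C=O (running total 7).
CO: ketone, 1 C=O (running total 8).

8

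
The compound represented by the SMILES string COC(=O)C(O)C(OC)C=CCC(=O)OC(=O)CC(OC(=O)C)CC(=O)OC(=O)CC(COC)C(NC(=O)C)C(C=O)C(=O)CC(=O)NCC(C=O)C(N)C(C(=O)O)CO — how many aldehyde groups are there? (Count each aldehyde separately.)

2

CH3O–C(=O)–: carbonyl C bonded to C and to –OCH3 → ester (not ketone + ether).
–OH on an sp³ carbon → alcohol (secondary).
pendant –OCH3: C–O–C with sp³ C, no adjacent C=O → ether.
C=C double bond → alkene.
two acyl groups sharing one oxygen, –C(=O)–O–C(=O)– → anhydride.
pendant –OC(=O)CH3: an acyloxy group → ester.
two acyl groups sharing one oxygen, –C(=O)–O–C(=O)– → anhydride.
pendant –CH2OCH3: C–O–C linkage → ether.
pendant –NHC(=O)CH3: N bonded to a carbonyl → amide (not amine).
pendant –CHO: carbonyl C bonded to C and H → aldehyde.
–C(=O)– with carbon on both sides → ketone.
–C(=O)–N– linkage → amide (the N is not an amine).
pendant –CHO: carbonyl C bonded to C and H → aldehyde.
–NH2 on an sp³ carbon with no adjacent C=O → amine.
pendant –COOH: carbonyl C bonded to C and –OH → carboxylic acid.
–OH on an sp³ carbon → alcohol.
Aldehyde appears at: CH(CHO), CH(CHO) → 2.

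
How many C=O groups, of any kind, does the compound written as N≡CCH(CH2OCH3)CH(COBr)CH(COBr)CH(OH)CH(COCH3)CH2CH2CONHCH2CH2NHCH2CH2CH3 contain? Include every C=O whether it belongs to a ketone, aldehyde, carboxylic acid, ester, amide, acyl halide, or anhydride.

4

CH(COBr): acyl halide, 1 C=O (running total 1).
CH(COBr): acyl halide, 1 C=O (running total 2).
CH(COCH3): ketone, 1 C=O (running total 3).
CH2CONHCH2: amide, 1 C=O (running total 4).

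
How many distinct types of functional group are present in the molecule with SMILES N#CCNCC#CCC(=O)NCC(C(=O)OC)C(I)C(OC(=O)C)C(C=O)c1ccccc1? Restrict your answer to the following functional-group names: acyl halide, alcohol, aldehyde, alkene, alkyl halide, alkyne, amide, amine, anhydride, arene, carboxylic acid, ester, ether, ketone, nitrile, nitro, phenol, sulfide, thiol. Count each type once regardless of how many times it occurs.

8

N≡C–: carbon triple-bonded to nitrogen → nitrile.
C–N–C with sp³ carbons and no adjacent C=O → amine (secondary).
C≡C triple bond → alkyne.
–C(=O)–N– linkage → amide (the N is not an amine).
pendant –COOCH3: carbonyl C bonded to C and –OCH3 → ester.
halogen on an sp³ carbon → alkyl halide.
pendant –OC(=O)CH3: an acyloxy group → ester.
pendant –CHO: carbonyl C bonded to C and H → aldehyde.
–C6H5 phenyl ring → arene.
Distinct types present: aldehyde, alkyl halide, alkyne, amide, amine, arene, ester, nitrile.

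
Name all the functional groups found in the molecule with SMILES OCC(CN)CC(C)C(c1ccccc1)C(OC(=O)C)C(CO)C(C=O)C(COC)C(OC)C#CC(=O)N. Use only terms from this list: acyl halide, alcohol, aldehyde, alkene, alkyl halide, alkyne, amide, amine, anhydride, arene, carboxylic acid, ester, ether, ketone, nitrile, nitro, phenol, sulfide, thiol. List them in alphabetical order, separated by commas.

HO– on an sp³ carbon → alcohol.
pendant –CH2NH2: N on sp³ C, no adjacent C=O → amine.
pendant –C6H5: benzene ring → arene.
pendant –OC(=O)CH3: an acyloxy group → ester.
pendant –CH2OH on an sp³ backbone C → alcohol.
pendant –CHO: carbonyl C bonded to C and H → aldehyde.
pendant –CH2OCH3: C–O–C linkage → ether.
pendant –OCH3: C–O–C with sp³ C, no adjacent C=O → ether.
C≡C triple bond → alkyne.
–C(=O)NH2: carbonyl C bonded to C and to N → amide (the N is not a separate amine).

alcohol, aldehyde, alkyne, amide, amine, arene, ester, ether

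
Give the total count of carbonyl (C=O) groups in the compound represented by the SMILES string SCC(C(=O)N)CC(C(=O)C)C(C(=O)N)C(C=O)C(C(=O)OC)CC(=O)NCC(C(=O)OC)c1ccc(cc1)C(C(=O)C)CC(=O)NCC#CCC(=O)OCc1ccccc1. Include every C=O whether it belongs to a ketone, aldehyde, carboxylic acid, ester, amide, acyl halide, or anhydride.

CH(CONH2): amide, 1 C=O (running total 1).
CH(COCH3): ketone, 1 C=O (running total 2).
CH(CONH2): amide, 1 C=O (running total 3).
CH(CHO): aldehyde, 1 C=O (running total 4).
CH(COOCH3): ester, 1 C=O (running total 5).
CH2CONHCH2: amide, 1 C=O (running total 6).
CH(COOCH3): ester, 1 C=O (running total 7).
CH(COCH3): ketone, 1 C=O (running total 8).
CH2CONHCH2: amide, 1 C=O (running total 9).
CH2COOCH2: ester, 1 C=O (running total 10).

10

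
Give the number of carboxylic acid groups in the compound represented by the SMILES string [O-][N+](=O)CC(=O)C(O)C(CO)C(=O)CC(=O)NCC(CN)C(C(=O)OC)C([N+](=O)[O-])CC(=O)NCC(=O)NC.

0

–NO2 on carbon → nitro group.
–C(=O)– with carbon on both sides → ketone.
–OH on an sp³ carbon → alcohol (secondary).
pendant –CH2OH on an sp³ backbone C → alcohol.
–C(=O)– with carbon on both sides → ketone.
–C(=O)–N– linkage → amide (the N is not an amine).
pendant –CH2NH2: N on sp³ C, no adjacent C=O → amine.
pendant –COOCH3: carbonyl C bonded to C and –OCH3 → ester.
–NO2 on an sp³ carbon → nitro (the N=O is not a carbonyl).
–C(=O)–N– linkage → amide (the N is not an amine).
–C(=O)NHCH3: carbonyl C bonded to C and to N → amide (the N is not an amine).
No segment is a carboxylic acid: CH(OH) is alcohol, not carboxylic acid; CH(CH2OH) is alcohol, not carboxylic acid; CH2CONHCH2 is amide, not carboxylic acid. → 0.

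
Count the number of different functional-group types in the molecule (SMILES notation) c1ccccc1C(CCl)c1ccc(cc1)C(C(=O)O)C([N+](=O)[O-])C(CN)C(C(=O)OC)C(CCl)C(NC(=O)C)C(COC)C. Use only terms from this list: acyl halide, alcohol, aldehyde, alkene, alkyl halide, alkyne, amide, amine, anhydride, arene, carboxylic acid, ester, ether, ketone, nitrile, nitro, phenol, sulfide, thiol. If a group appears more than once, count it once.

Reading the structure from left to right:
  C6H5: C6H5– phenyl ring → arene.
  CH(CH2Cl): pendant –CH2X: halogen on sp³ carbon → alkyl halide.
  C6H4: para-disubstituted benzene ring → arene.
  CH(COOH): pendant –COOH: carbonyl C bonded to C and –OH → carboxylic acid.
  CH(NO2): –NO2 on an sp³ carbon → nitro (the N=O is not a carbonyl).
  CH(CH2NH2): pendant –CH2NH2: N on sp³ C, no adjacent C=O → amine.
  CH(COOCH3): pendant –COOCH3: carbonyl C bonded to C and –OCH3 → ester.
  CH(CH2Cl): pendant –CH2X: halogen on sp³ carbon → alkyl halide.
  CH(NHCOCH3): pendant –NHC(=O)CH3: N bonded to a carbonyl → amide (not amine).
  CH(CH2OCH3): pendant –CH2OCH3: C–O–C linkage → ether.
Distinct types present: alkyl halide, amide, amine, arene, carboxylic acid, ester, ether, nitro.

8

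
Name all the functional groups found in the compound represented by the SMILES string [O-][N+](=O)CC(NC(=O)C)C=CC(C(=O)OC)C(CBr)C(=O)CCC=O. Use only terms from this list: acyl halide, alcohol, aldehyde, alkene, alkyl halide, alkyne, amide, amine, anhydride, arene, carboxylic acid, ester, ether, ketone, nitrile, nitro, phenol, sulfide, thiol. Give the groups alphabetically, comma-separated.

–NO2 on carbon → nitro group.
pendant –NHC(=O)CH3: N bonded to a carbonyl → amide (not amine).
C=C double bond → alkene.
pendant –COOCH3: carbonyl C bonded to C and –OCH3 → ester.
pendant –CH2X: halogen on sp³ carbon → alkyl halide.
–C(=O)– with carbon on both sides → ketone.
terminal –CHO: carbonyl C bonded to H and C → aldehyde.

aldehyde, alkene, alkyl halide, amide, ester, ketone, nitro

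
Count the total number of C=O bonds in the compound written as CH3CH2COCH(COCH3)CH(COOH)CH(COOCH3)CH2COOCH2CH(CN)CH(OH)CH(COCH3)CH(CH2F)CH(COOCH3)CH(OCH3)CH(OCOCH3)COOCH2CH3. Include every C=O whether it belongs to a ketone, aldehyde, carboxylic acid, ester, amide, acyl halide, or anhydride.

CO: ketone, 1 C=O (running total 1).
CH(COCH3): ketone, 1 C=O (running total 2).
CH(COOH): carboxylic acid, 1 C=O (running total 3).
CH(COOCH3): ester, 1 C=O (running total 4).
CH2COOCH2: ester, 1 C=O (running total 5).
CH(COCH3): ketone, 1 C=O (running total 6).
CH(COOCH3): ester, 1 C=O (running total 7).
CH(OCOCH3): ester, 1 C=O (running total 8).
COOCH2CH3: ester, 1 C=O (running total 9).

9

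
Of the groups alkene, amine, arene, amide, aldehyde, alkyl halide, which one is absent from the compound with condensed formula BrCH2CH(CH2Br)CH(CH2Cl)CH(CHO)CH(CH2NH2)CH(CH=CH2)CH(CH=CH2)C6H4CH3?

amide

amine: present (CH(CH2NH2) — pendant –CH2NH2: N on sp³ C, no adjacent C=O → amine).
arene: present (C6H4 — para-disubstituted benzene ring → arene).
alkyl halide: present (BrCH2 — halogen on an sp³ carbon → alkyl halide).
aldehyde: present (CH(CHO) — pendant –CHO: carbonyl C bonded to C and H → aldehyde).
alkene: present (CH(CH=CH2) — pendant –CH=CH2: C=C double bond → alkene).
amide: no segment matches this pattern.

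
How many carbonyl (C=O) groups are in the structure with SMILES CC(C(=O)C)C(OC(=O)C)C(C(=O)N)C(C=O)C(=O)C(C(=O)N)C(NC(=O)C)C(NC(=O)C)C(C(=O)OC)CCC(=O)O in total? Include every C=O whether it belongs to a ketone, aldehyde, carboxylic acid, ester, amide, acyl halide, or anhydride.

CH(COCH3): ketone, 1 C=O (running total 1).
CH(OCOCH3): ester, 1 C=O (running total 2).
CH(CONH2): amide, 1 C=O (running total 3).
CH(CHO): aldehyde, 1 C=O (running total 4).
CO: ketone, 1 C=O (running total 5).
CH(CONH2): amide, 1 C=O (running total 6).
CH(NHCOCH3): amide, 1 C=O (running total 7).
CH(NHCOCH3): amide, 1 C=O (running total 8).
CH(COOCH3): ester, 1 C=O (running total 9).
COOH: carboxylic acid, 1 C=O (running total 10).

10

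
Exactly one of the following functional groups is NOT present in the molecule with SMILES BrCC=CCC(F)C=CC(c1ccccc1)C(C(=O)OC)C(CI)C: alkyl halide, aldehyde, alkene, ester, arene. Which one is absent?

aldehyde

alkene: present (CH=CH — C=C double bond → alkene).
arene: present (CH(C6H5) — pendant –C6H5: benzene ring → arene).
ester: present (CH(COOCH3) — pendant –COOCH3: carbonyl C bonded to C and –OCH3 → ester).
alkyl halide: present (BrCH2 — halogen on an sp³ carbon → alkyl halide).
aldehyde: no segment matches this pattern.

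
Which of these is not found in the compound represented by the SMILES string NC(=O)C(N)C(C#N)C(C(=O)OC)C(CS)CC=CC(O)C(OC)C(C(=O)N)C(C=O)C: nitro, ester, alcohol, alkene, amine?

alkene: present (CH=CH — C=C double bond → alkene).
amine: present (CH(NH2) — –NH2 on an sp³ carbon with no adjacent C=O → amine).
alcohol: present (CH(OH) — –OH on an sp³ carbon → alcohol (secondary)).
ester: present (CH(COOCH3) — pendant –COOCH3: carbonyl C bonded to C and –OCH3 → ester).
nitro: no segment matches this pattern.

nitro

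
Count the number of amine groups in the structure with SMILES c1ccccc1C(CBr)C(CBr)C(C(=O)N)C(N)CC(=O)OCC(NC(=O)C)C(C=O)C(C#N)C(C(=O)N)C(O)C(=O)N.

1

C6H5– phenyl ring → arene.
pendant –CH2X: halogen on sp³ carbon → alkyl halide.
pendant –CH2X: halogen on sp³ carbon → alkyl halide.
pendant –CONH2: carbonyl C bonded to C and N → amide.
–NH2 on an sp³ carbon with no adjacent C=O → amine.
–C(=O)–O–C with C on the carbonyl side → ester.
pendant –NHC(=O)CH3: N bonded to a carbonyl → amide (not amine).
pendant –CHO: carbonyl C bonded to C and H → aldehyde.
pendant –C≡N: nitrile.
pendant –CONH2: carbonyl C bonded to C and N → amide.
–OH on an sp³ carbon → alcohol (secondary).
–C(=O)NH2: carbonyl C bonded to C and to N → amide (the N is not a separate amine).
Amine appears at: CH(NH2) → 1.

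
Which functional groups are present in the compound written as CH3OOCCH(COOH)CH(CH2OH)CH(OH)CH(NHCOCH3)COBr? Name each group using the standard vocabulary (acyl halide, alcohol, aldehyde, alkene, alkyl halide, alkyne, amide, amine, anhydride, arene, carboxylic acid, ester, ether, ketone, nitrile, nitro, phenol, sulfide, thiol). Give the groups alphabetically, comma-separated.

acyl halide, alcohol, amide, carboxylic acid, ester

CH3O–C(=O)–: carbonyl C bonded to C and to –OCH3 → ester (not ketone + ether).
pendant –COOH: carbonyl C bonded to C and –OH → carboxylic acid.
pendant –CH2OH on an sp³ backbone C → alcohol.
–OH on an sp³ carbon → alcohol (secondary).
pendant –NHC(=O)CH3: N bonded to a carbonyl → amide (not amine).
–C(=O)Br: carbonyl C bonded to C and to a halogen → acyl halide (not alkyl halide).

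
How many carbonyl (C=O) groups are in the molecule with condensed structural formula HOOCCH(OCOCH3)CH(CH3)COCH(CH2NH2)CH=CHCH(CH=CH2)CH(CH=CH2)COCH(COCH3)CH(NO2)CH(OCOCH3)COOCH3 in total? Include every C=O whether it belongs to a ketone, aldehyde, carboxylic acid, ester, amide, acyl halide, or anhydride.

7

HOOC: carboxylic acid, 1 C=O (running total 1).
CH(OCOCH3): ester, 1 C=O (running total 2).
CO: ketone, 1 C=O (running total 3).
CO: ketone, 1 C=O (running total 4).
CH(COCH3): ketone, 1 C=O (running total 5).
CH(OCOCH3): ester, 1 C=O (running total 6).
COOCH3: ester, 1 C=O (running total 7).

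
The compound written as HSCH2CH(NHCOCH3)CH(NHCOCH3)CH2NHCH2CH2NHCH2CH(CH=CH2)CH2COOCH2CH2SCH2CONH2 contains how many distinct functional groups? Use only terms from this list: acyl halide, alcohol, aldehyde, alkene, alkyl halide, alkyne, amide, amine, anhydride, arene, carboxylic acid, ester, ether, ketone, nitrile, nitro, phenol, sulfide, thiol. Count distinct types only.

6

–SH on an sp³ carbon → thiol.
pendant –NHC(=O)CH3: N bonded to a carbonyl → amide (not amine).
pendant –NHC(=O)CH3: N bonded to a carbonyl → amide (not amine).
C–N–C with sp³ carbons and no adjacent C=O → amine (secondary).
C–N–C with sp³ carbons and no adjacent C=O → amine (secondary).
pendant –CH=CH2: C=C double bond → alkene.
–C(=O)–O–C with C on the carbonyl side → ester.
C–S–C linkage → sulfide (thioether).
–C(=O)NH2: carbonyl C bonded to C and to N → amide (the N is not a separate amine).
Distinct types present: alkene, amide, amine, ester, sulfide, thiol.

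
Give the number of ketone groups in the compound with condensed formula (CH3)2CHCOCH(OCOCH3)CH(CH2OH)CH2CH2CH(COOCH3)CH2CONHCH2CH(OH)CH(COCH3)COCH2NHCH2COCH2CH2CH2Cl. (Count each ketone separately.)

4

–C(=O)– with carbon on both sides → ketone.
pendant –OC(=O)CH3: an acyloxy group → ester.
pendant –CH2OH on an sp³ backbone C → alcohol.
pendant –COOCH3: carbonyl C bonded to C and –OCH3 → ester.
–C(=O)–N– linkage → amide (the N is not an amine).
–OH on an sp³ carbon → alcohol (secondary).
pendant –COCH3: carbonyl C bonded to two carbons → ketone.
–C(=O)– with carbon on both sides → ketone.
C–N–C with sp³ carbons and no adjacent C=O → amine (secondary).
–C(=O)– with carbon on both sides → ketone.
halogen on an sp³ carbon → alkyl halide.
Ketone appears at: CO, CH(COCH3), CO, CO → 4.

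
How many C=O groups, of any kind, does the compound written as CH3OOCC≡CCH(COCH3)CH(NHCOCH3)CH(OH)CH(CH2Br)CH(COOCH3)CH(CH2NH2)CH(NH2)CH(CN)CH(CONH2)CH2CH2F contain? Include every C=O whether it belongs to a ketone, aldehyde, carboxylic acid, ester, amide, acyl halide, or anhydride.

CH3OOC: ester, 1 C=O (running total 1).
CH(COCH3): ketone, 1 C=O (running total 2).
CH(NHCOCH3): amide, 1 C=O (running total 3).
CH(COOCH3): ester, 1 C=O (running total 4).
CH(CONH2): amide, 1 C=O (running total 5).

5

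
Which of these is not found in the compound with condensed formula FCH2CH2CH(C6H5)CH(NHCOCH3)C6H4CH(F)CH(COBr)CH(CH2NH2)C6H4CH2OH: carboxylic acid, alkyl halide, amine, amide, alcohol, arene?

carboxylic acid

amide: present (CH(NHCOCH3) — pendant –NHC(=O)CH3: N bonded to a carbonyl → amide (not amine)).
amine: present (CH(CH2NH2) — pendant –CH2NH2: N on sp³ C, no adjacent C=O → amine).
arene: present (CH(C6H5) — pendant –C6H5: benzene ring → arene).
alcohol: present (CH2OH — –OH on an sp³ carbon → alcohol).
alkyl halide: present (FCH2 — halogen on an sp³ carbon → alkyl halide).
carboxylic acid: absent. In CH(NHCOCH3), the carbonyl is bonded to nitrogen, not to –OH; that is an amide.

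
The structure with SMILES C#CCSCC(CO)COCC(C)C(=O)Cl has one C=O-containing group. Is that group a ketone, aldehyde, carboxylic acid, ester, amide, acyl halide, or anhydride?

The carbonyl is in the COCl segment: –C(=O)Cl: carbonyl C bonded to C and to a halogen → acyl halide (not alkyl halide).

acyl halide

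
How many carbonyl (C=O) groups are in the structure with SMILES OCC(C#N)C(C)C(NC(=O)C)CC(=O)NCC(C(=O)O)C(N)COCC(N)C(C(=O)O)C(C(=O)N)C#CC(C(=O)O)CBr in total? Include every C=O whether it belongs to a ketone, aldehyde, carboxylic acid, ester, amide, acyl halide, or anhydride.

6

CH(NHCOCH3): amide, 1 C=O (running total 1).
CH2CONHCH2: amide, 1 C=O (running total 2).
CH(COOH): carboxylic acid, 1 C=O (running total 3).
CH(COOH): carboxylic acid, 1 C=O (running total 4).
CH(CONH2): amide, 1 C=O (running total 5).
CH(COOH): carboxylic acid, 1 C=O (running total 6).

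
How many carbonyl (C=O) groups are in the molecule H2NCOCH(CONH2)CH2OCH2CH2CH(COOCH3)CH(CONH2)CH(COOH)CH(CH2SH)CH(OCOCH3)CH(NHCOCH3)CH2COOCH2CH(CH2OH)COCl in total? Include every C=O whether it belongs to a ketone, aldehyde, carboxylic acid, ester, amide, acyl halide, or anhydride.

H2NCO: amide, 1 C=O (running total 1).
CH(CONH2): amide, 1 C=O (running total 2).
CH(COOCH3): ester, 1 C=O (running total 3).
CH(CONH2): amide, 1 C=O (running total 4).
CH(COOH): carboxylic acid, 1 C=O (running total 5).
CH(OCOCH3): ester, 1 C=O (running total 6).
CH(NHCOCH3): amide, 1 C=O (running total 7).
CH2COOCH2: ester, 1 C=O (running total 8).
COCl: acyl halide, 1 C=O (running total 9).

9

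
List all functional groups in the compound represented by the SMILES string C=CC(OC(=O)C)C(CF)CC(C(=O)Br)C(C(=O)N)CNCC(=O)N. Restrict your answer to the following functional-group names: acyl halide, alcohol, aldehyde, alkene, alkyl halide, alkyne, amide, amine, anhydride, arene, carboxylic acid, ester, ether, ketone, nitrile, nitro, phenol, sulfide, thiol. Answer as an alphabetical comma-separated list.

acyl halide, alkene, alkyl halide, amide, amine, ester

C=C double bond → alkene.
pendant –OC(=O)CH3: an acyloxy group → ester.
pendant –CH2X: halogen on sp³ carbon → alkyl halide.
pendant –C(=O)X: carbonyl C bonded to C and halogen → acyl halide.
pendant –CONH2: carbonyl C bonded to C and N → amide.
C–N–C with sp³ carbons and no adjacent C=O → amine (secondary).
–C(=O)NH2: carbonyl C bonded to C and to N → amide (the N is not a separate amine).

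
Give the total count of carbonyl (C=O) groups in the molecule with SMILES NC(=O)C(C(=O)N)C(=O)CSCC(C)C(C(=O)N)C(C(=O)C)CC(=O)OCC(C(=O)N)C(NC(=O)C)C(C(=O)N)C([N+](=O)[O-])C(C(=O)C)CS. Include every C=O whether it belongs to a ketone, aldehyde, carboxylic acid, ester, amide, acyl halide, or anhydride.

10

H2NCO: amide, 1 C=O (running total 1).
CH(CONH2): amide, 1 C=O (running total 2).
CO: ketone, 1 C=O (running total 3).
CH(CONH2): amide, 1 C=O (running total 4).
CH(COCH3): ketone, 1 C=O (running total 5).
CH2COOCH2: ester, 1 C=O (running total 6).
CH(CONH2): amide, 1 C=O (running total 7).
CH(NHCOCH3): amide, 1 C=O (running total 8).
CH(CONH2): amide, 1 C=O (running total 9).
CH(COCH3): ketone, 1 C=O (running total 10).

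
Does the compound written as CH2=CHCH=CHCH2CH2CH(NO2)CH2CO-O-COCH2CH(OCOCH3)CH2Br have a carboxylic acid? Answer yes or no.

no

Taking each segment in turn:
  CH2=CH: C=C double bond → alkene.
  CH=CH: C=C double bond → alkene.
  CH(NO2): –NO2 on an sp³ carbon → nitro (the N=O is not a carbonyl).
  CH2CO-O-COCH2: two acyl groups sharing one oxygen, –C(=O)–O–C(=O)– → anhydride.
  CH(OCOCH3): pendant –OC(=O)CH3: an acyloxy group → ester.
  CH2Br: halogen on an sp³ carbon → alkyl halide.
In CH(OCOCH3), the acyl oxygen is bonded to carbon (–O–C), not to H, so this is an ester.
The groups actually present are: alkene, alkyl halide, anhydride, ester, nitro.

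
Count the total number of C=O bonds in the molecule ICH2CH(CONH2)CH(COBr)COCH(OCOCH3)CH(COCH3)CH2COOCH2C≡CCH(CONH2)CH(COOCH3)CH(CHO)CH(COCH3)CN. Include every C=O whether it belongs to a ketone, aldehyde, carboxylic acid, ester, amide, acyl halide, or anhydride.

10

CH(CONH2): amide, 1 C=O (running total 1).
CH(COBr): acyl halide, 1 C=O (running total 2).
CO: ketone, 1 C=O (running total 3).
CH(OCOCH3): ester, 1 C=O (running total 4).
CH(COCH3): ketone, 1 C=O (running total 5).
CH2COOCH2: ester, 1 C=O (running total 6).
CH(CONH2): amide, 1 C=O (running total 7).
CH(COOCH3): ester, 1 C=O (running total 8).
CH(CHO): aldehyde, 1 C=O (running total 9).
CH(COCH3): ketone, 1 C=O (running total 10).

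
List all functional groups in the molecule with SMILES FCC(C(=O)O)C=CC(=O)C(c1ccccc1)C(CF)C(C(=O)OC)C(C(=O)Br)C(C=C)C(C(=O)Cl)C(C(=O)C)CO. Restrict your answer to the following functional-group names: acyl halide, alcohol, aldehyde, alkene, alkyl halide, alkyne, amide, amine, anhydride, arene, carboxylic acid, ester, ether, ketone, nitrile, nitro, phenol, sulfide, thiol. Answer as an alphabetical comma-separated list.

Taking each segment in turn:
  FCH2: halogen on an sp³ carbon → alkyl halide.
  CH(COOH): pendant –COOH: carbonyl C bonded to C and –OH → carboxylic acid.
  CH=CH: C=C double bond → alkene.
  CO: –C(=O)– with carbon on both sides → ketone.
  CH(C6H5): pendant –C6H5: benzene ring → arene.
  CH(CH2F): pendant –CH2X: halogen on sp³ carbon → alkyl halide.
  CH(COOCH3): pendant –COOCH3: carbonyl C bonded to C and –OCH3 → ester.
  CH(COBr): pendant –C(=O)X: carbonyl C bonded to C and halogen → acyl halide.
  CH(CH=CH2): pendant –CH=CH2: C=C double bond → alkene.
  CH(COCl): pendant –C(=O)X: carbonyl C bonded to C and halogen → acyl halide.
  CH(COCH3): pendant –COCH3: carbonyl C bonded to two carbons → ketone.
  CH2OH: –OH on an sp³ carbon → alcohol.

acyl halide, alcohol, alkene, alkyl halide, arene, carboxylic acid, ester, ketone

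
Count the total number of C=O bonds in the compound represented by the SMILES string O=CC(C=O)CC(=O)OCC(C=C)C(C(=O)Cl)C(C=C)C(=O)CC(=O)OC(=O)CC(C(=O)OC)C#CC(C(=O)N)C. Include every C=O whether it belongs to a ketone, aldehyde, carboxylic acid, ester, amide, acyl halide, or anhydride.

OHC: aldehyde, 1 C=O (running total 1).
CH(CHO): aldehyde, 1 C=O (running total 2).
CH2COOCH2: ester, 1 C=O (running total 3).
CH(COCl): acyl halide, 1 C=O (running total 4).
CO: ketone, 1 C=O (running total 5).
CH2CO-O-COCH2: anhydride, 2 C=O (running total 7).
CH(COOCH3): ester, 1 C=O (running total 8).
CH(CONH2): amide, 1 C=O (running total 9).

9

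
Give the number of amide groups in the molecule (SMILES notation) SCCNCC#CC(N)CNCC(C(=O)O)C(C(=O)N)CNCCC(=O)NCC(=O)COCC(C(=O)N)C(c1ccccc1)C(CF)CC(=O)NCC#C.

4

Taking each segment in turn:
  HSCH2: –SH on an sp³ carbon → thiol.
  CH2NHCH2: C–N–C with sp³ carbons and no adjacent C=O → amine (secondary).
  C≡C: C≡C triple bond → alkyne.
  CH(NH2): –NH2 on an sp³ carbon with no adjacent C=O → amine.
  CH2NHCH2: C–N–C with sp³ carbons and no adjacent C=O → amine (secondary).
  CH(COOH): pendant –COOH: carbonyl C bonded to C and –OH → carboxylic acid.
  CH(CONH2): pendant –CONH2: carbonyl C bonded to C and N → amide.
  CH2NHCH2: C–N–C with sp³ carbons and no adjacent C=O → amine (secondary).
  CH2CONHCH2: –C(=O)–N– linkage → amide (the N is not an amine).
  CO: –C(=O)– with carbon on both sides → ketone.
  CH2OCH2: C–O–C with sp³ carbons on both sides and no adjacent C=O → ether.
  CH(CONH2): pendant –CONH2: carbonyl C bonded to C and N → amide.
  CH(C6H5): pendant –C6H5: benzene ring → arene.
  CH(CH2F): pendant –CH2X: halogen on sp³ carbon → alkyl halide.
  CH2CONHCH2: –C(=O)–N– linkage → amide (the N is not an amine).
  C≡CH: C≡C triple bond → alkyne.
Amide appears at: CH(CONH2), CH2CONHCH2, CH(CONH2), CH2CONHCH2 → 4.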